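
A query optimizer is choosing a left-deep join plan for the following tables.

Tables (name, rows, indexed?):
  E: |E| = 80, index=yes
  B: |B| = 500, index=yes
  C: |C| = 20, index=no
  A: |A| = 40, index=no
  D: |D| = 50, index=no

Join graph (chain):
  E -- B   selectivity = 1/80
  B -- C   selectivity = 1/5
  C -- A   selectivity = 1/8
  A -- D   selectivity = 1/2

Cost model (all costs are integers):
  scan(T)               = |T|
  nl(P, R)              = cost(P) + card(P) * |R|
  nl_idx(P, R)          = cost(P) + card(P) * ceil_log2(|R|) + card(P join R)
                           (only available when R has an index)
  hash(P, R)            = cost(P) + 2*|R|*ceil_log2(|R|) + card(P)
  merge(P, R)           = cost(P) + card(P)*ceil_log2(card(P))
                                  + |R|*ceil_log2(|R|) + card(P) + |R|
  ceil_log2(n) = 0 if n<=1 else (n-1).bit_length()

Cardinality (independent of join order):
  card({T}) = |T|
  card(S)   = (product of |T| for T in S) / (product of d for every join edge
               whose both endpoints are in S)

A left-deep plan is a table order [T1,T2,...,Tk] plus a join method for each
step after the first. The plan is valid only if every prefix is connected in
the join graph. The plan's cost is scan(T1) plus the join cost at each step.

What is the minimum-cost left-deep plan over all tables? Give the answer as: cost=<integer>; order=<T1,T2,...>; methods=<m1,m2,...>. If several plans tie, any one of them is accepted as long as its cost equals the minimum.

Selinger DP (subsets sized 1..n):
  {E}: scan cost=80, card=80
  {B}: scan cost=500, card=500
  {C}: scan cost=20, card=20
  {A}: scan cost=40, card=40
  {D}: scan cost=50, card=50
  {BE}: card=500; try (B,nl_idx)→1300, (E,hash)→2120, (E,nl_idx)→4500, (B,merge)→5720, (E,merge)→6140, (B,hash)→9160 …(+2); best=1300 via (B,nl_idx)
  {BC}: card=2000; try (C,hash)→1200, (B,nl_idx)→2200, (B,merge)→5140, (C,merge)→5620, (B,hash)→9040, (B,nl)→10020 …(+1); best=1200 via (C,hash)
  {AC}: card=100; try (C,hash)→280, (A,merge)→420, (C,merge)→440, (A,hash)→520, (A,nl)→820, (C,nl)→840; best=280 via (C,hash)
  {AD}: card=1000; try (A,hash)→580, (D,merge)→670, (D,hash)→680, (A,merge)→680, (D,nl)→2040, (A,nl)→2050; best=580 via (A,hash)
  {BCE}: card=2000; try (C,hash)→2000, (E,hash)→4320, (C,merge)→6420, (C,nl)→11300, (E,nl_idx)→17200, (E,merge)→25840 …(+1); best=2000 via (C,hash)
  {ABC}: card=10000; try (A,hash)→3680, (B,merge)→6080, (B,hash)→9380, (B,nl_idx)→11180, (A,merge)→25480, (B,nl)→50280 …(+1); best=3680 via (A,hash)
  {ACD}: card=2500; try (D,hash)→980, (D,merge)→1430, (C,hash)→1780, (D,nl)→5280, (C,merge)→11700, (C,nl)→20580; best=980 via (D,hash)
  {ABCE}: card=10000; try (A,hash)→4480, (E,hash)→14800, (A,merge)→26280, (A,nl)→82000, (E,nl_idx)→83680, (E,merge)→154320 …(+1); best=4480 via (A,hash)
  {ABCD}: card=250000; try (B,hash)→12480, (D,hash)→14280, (B,merge)→38480, (D,merge)→154030, (B,nl_idx)→273480, (D,nl)→503680 …(+1); best=12480 via (B,hash)
  {ABCDE}: card=250000; try (D,hash)→15080, (D,merge)→154830, (E,hash)→263600, (D,nl)→504480, (E,nl_idx)→2012480, (E,merge)→4763120 …(+1); best=15080 via (D,hash)

cost=15080; order=E,B,C,A,D; methods=nl_idx,hash,hash,hash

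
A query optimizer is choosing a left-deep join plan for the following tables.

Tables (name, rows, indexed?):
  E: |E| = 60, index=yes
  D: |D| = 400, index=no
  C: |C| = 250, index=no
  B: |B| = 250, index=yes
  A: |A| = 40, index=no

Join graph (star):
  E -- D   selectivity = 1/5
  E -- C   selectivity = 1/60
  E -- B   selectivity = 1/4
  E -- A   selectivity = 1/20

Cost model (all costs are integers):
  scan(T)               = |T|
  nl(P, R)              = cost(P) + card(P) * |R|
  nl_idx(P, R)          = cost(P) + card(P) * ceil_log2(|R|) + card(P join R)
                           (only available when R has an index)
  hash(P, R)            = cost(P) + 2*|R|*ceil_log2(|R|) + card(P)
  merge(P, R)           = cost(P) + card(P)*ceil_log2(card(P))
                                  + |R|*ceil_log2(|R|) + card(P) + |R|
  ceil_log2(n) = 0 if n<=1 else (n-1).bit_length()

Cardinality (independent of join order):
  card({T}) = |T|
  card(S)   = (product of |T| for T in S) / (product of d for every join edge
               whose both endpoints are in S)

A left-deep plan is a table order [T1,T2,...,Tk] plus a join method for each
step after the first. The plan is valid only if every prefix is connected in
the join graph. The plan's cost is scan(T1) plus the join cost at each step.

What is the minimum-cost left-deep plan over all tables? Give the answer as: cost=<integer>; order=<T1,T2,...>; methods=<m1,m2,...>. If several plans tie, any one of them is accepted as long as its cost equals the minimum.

Selinger DP (subsets sized 1..n):
  {E}: scan cost=60, card=60
  {D}: scan cost=400, card=400
  {C}: scan cost=250, card=250
  {B}: scan cost=250, card=250
  {A}: scan cost=40, card=40
  {DE}: card=4800; try (E,hash)→1520, (D,merge)→4480, (E,merge)→4820, (D,hash)→7320, (E,nl_idx)→7600, (D,nl)→24060 …(+1); best=1520 via (E,hash)
  {CE}: card=250; try (E,hash)→1220, (E,nl_idx)→2000, (C,merge)→2730, (E,merge)→2920, (C,hash)→4120, (C,nl)→15060 …(+1); best=1220 via (E,hash)
  {BE}: card=3750; try (E,hash)→1220, (B,merge)→2730, (E,merge)→2920, (B,hash)→4120, (B,nl_idx)→4290, (E,nl_idx)→5500 …(+2); best=1220 via (E,hash)
  {AE}: card=120; try (E,nl_idx)→400, (A,hash)→600, (E,merge)→740, (A,merge)→760, (E,hash)→800, (E,nl)→2440 …(+1); best=400 via (E,nl_idx)
  {CDE}: card=20000; try (D,merge)→7470, (D,hash)→8670, (C,hash)→10320, (C,merge)→70970, (D,nl)→101220, (C,nl)→1201520; best=7470 via (D,merge)
  {BDE}: card=300000; try (B,hash)→10320, (D,hash)→12170, (D,merge)→53970, (B,merge)→70970, (B,nl_idx)→339920, (B,nl)→1201520 …(+1); best=10320 via (B,hash)
  {ADE}: card=9600; try (D,merge)→5360, (A,hash)→6800, (D,hash)→7720, (D,nl)→48400, (A,merge)→69000, (A,nl)→193520; best=5360 via (D,merge)
  {BCE}: card=15625; try (B,hash)→5470, (B,merge)→5720, (C,hash)→8970, (B,nl_idx)→18845, (C,merge)→52220, (B,nl)→63720 …(+1); best=5470 via (B,hash)
  {ACE}: card=500; try (A,hash)→1950, (C,merge)→3610, (A,merge)→3750, (C,hash)→4520, (A,nl)→11220, (C,nl)→30400; best=1950 via (A,hash)
  {ABE}: card=7500; try (B,merge)→3610, (B,hash)→4520, (A,hash)→5450, (B,nl_idx)→8860, (B,nl)→30400, (A,merge)→50250 …(+1); best=3610 via (B,merge)
  {BCDE}: card=1250000; try (D,hash)→28295, (B,hash)→31470, (D,merge)→243845, (C,hash)→314320, (B,merge)→329720, (B,nl_idx)→1417470 …(+4); best=28295 via (D,hash)
  {ACDE}: card=40000; try (D,hash)→9650, (D,merge)→10950, (C,hash)→18960, (A,hash)→27950, (C,merge)→151610, (D,nl)→201950 …(+3); best=9650 via (D,hash)
  {ABDE}: card=600000; try (D,hash)→18310, (B,hash)→18960, (D,merge)→112610, (B,merge)→151610, (A,hash)→310800, (B,nl_idx)→682160 …(+4); best=18310 via (D,hash)
  {ABCE}: card=31250; try (B,hash)→6450, (B,merge)→9200, (C,hash)→15110, (A,hash)→21575, (B,nl_idx)→37200, (C,merge)→110860 …(+4); best=6450 via (B,hash)
  {ABCDE}: card=2500000; try (D,hash)→44900, (B,hash)→53650, (D,merge)→510450, (C,hash)→622310, (B,merge)→691900, (A,hash)→1278775 …(+7); best=44900 via (D,hash)

cost=44900; order=C,E,A,B,D; methods=hash,hash,hash,hash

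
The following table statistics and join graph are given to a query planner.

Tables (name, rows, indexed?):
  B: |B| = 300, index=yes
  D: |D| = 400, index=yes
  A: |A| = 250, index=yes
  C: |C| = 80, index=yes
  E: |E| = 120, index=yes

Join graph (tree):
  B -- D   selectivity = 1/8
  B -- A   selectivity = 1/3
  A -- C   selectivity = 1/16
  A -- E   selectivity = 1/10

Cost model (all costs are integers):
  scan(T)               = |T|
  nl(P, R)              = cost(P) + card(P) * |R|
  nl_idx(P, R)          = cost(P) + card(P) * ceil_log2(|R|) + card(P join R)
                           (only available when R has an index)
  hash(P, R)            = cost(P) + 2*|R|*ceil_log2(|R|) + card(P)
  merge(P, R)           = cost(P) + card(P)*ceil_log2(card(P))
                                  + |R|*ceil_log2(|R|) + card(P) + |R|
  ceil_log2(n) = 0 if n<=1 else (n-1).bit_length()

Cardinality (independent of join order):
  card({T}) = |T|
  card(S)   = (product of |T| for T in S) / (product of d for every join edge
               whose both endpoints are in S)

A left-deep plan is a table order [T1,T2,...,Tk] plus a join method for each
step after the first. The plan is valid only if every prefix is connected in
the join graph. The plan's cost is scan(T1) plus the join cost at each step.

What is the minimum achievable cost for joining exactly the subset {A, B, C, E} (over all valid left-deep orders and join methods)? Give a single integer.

Selinger DP over subsets of {A,B,C,E}:
  {B}: scan cost=300, card=300
  {A}: scan cost=250, card=250
  {C}: scan cost=80, card=80
  {E}: scan cost=120, card=120
  {AB}: card=25000; try (A,hash)→4600, (B,merge)→5500, (A,merge)→5550, (B,hash)→5900, (B,nl_idx)→27500, (A,nl_idx)→27700 …(+2); best=4600 via (A,hash)
  {AC}: card=1250; try (C,hash)→1620, (A,nl_idx)→1970, (A,merge)→2970, (C,merge)→3140, (C,nl_idx)→3250, (A,hash)→4160 …(+2); best=1620 via (C,hash)
  {AE}: card=3000; try (E,hash)→2180, (A,merge)→3330, (E,merge)→3460, (A,nl_idx)→4080, (A,hash)→4240, (E,nl_idx)→5000 …(+2); best=2180 via (E,hash)
  {ABC}: card=125000; try (B,hash)→8270, (B,merge)→19620, (C,hash)→30720, (B,nl_idx)→137870, (C,nl_idx)→304600, (B,nl)→376620 …(+2); best=8270 via (B,hash)
  {ABE}: card=300000; try (B,hash)→10580, (E,hash)→31280, (B,merge)→44180, (B,nl_idx)→329180, (E,merge)→405560, (E,nl_idx)→479600 …(+2); best=10580 via (B,hash)
  {ACE}: card=15000; try (E,hash)→4550, (C,hash)→6300, (E,merge)→17580, (E,nl_idx)→25370, (C,nl_idx)→38180, (C,merge)→41820 …(+2); best=4550 via (E,hash)
  {ABCE}: card=1500000; try (B,hash)→24950, (E,hash)→134950, (B,merge)→232550, (C,hash)→311700, (B,nl_idx)→1639550, (E,merge)→2259230 …(+6); best=24950 via (B,hash)

24950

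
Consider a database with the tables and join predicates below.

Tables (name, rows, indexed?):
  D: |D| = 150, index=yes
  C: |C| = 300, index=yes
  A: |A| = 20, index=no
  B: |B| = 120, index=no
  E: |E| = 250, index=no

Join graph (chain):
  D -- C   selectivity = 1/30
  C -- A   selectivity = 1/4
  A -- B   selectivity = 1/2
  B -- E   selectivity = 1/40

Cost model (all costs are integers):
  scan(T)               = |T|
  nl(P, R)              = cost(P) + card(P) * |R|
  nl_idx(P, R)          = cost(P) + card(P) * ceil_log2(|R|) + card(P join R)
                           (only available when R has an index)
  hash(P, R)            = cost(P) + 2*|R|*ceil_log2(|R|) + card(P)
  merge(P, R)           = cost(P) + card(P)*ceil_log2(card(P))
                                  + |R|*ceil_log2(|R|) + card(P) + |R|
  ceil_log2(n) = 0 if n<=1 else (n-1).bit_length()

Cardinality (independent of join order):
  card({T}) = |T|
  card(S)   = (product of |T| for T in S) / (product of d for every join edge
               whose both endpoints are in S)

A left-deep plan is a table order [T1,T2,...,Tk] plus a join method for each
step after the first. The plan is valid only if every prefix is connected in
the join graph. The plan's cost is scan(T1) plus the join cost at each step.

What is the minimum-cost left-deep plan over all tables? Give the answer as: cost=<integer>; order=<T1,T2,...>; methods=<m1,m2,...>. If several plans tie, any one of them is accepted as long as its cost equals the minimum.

Selinger DP (subsets sized 1..n):
  {D}: scan cost=150, card=150
  {C}: scan cost=300, card=300
  {A}: scan cost=20, card=20
  {B}: scan cost=120, card=120
  {E}: scan cost=250, card=250
  {CD}: card=1500; try (D,hash)→3000, (C,nl_idx)→3000, (D,nl_idx)→4200, (C,merge)→4500, (D,merge)→4650, (C,hash)→5700 …(+2); best=3000 via (D,hash)
  {AC}: card=1500; try (A,hash)→800, (C,nl_idx)→1700, (C,merge)→3140, (A,merge)→3420, (C,hash)→5440, (C,nl)→6020 …(+1); best=800 via (A,hash)
  {AB}: card=1200; try (A,hash)→440, (B,merge)→1100, (A,merge)→1200, (B,hash)→1720, (B,nl)→2420, (A,nl)→2520; best=440 via (A,hash)
  {BE}: card=750; try (B,hash)→2180, (E,merge)→3330, (B,merge)→3460, (E,hash)→4240, (E,nl)→30120, (B,nl)→30250; best=2180 via (B,hash)
  {ACD}: card=7500; try (D,hash)→4700, (A,hash)→4700, (D,merge)→20150, (D,nl_idx)→20300, (A,merge)→21120, (A,nl)→33000 …(+1); best=4700 via (D,hash)
  {ABC}: card=90000; try (B,hash)→3980, (C,hash)→7040, (C,merge)→17840, (B,merge)→19760, (C,nl_idx)→101240, (B,nl)→180800 …(+1); best=3980 via (B,hash)
  {ABE}: card=7500; try (A,hash)→3130, (E,hash)→5640, (A,merge)→10550, (E,merge)→17090, (A,nl)→17180, (E,nl)→300440; best=3130 via (A,hash)
  {ABCD}: card=450000; try (B,hash)→13880, (D,hash)→96380, (B,merge)→110660, (B,nl)→904700, (D,nl_idx)→1173980, (D,merge)→1625330 …(+1); best=13880 via (B,hash)
  {ABCE}: card=562500; try (C,hash)→16030, (E,hash)→97980, (C,merge)→111130, (C,nl_idx)→633130, (E,merge)→1626230, (C,nl)→2253130 …(+1); best=16030 via (C,hash)
  {ABCDE}: card=2812500; try (E,hash)→467880, (D,hash)→580930, (D,nl_idx)→7328530, (E,merge)→9016130, (D,merge)→11829880, (D,nl)→84391030 …(+1); best=467880 via (E,hash)

cost=467880; order=C,A,D,B,E; methods=hash,hash,hash,hash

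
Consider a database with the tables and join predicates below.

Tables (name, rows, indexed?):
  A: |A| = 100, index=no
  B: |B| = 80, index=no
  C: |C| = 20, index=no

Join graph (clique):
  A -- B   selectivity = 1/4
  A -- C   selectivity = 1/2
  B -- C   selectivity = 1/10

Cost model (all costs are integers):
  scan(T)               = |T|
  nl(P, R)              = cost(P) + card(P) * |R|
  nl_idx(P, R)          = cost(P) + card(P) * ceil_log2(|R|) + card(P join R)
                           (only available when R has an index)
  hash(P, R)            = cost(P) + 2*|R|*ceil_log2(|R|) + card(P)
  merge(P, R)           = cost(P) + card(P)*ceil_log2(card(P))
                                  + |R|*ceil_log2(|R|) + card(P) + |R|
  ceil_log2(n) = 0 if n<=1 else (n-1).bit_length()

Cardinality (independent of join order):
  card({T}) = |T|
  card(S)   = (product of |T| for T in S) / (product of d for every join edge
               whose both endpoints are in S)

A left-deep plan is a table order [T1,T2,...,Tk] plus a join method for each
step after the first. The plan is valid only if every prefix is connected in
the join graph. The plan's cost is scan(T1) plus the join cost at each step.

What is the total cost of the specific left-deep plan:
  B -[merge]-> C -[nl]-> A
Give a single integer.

16840

step 1: scan B: cost=80, card=80
step 2: join C via merge
    card(P join C) = 80*20/(10) = 160
    cost = 80 + 80*7 + 20*5 + 80 + 20 = 840
step 3: join A via nl
    card(P join A) = 160*100/(4*2) = 2000
    cost = 840 + 160*100 = 16840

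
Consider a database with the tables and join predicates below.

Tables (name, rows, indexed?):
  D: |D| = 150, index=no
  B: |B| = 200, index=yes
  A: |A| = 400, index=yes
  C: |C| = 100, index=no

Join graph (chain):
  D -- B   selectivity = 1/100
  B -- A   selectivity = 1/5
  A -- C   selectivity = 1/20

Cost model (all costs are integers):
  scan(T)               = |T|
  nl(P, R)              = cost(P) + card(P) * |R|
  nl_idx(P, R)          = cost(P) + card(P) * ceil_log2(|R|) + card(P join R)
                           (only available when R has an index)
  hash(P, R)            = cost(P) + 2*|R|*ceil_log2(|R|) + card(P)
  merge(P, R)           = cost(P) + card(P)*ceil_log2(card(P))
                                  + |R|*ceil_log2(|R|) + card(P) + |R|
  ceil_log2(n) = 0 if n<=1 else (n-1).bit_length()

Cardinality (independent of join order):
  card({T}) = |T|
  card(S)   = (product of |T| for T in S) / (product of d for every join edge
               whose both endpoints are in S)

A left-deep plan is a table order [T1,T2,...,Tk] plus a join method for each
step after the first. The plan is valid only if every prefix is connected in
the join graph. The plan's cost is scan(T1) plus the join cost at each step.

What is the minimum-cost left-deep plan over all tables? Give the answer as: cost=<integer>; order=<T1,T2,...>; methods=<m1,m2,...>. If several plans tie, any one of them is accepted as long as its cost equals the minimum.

Selinger DP (subsets sized 1..n):
  {D}: scan cost=150, card=150
  {B}: scan cost=200, card=200
  {A}: scan cost=400, card=400
  {C}: scan cost=100, card=100
  {BD}: card=300; try (B,nl_idx)→1650, (D,hash)→2800, (B,merge)→3300, (D,merge)→3350, (B,hash)→3500, (B,nl)→30150 …(+1); best=1650 via (B,nl_idx)
  {AB}: card=16000; try (B,hash)→4000, (A,merge)→6000, (B,merge)→6200, (A,hash)→7600, (A,nl_idx)→18000, (B,nl_idx)→19600 …(+2); best=4000 via (B,hash)
  {AC}: card=2000; try (C,hash)→2200, (A,nl_idx)→3000, (A,merge)→4900, (C,merge)→5200, (A,hash)→7400, (A,nl)→40100 …(+1); best=2200 via (C,hash)
  {ABD}: card=24000; try (A,merge)→8650, (A,hash)→9150, (D,hash)→22400, (A,nl_idx)→28350, (A,nl)→121650, (D,merge)→245350 …(+1); best=8650 via (A,merge)
  {ABC}: card=80000; try (B,hash)→7400, (C,hash)→21400, (B,merge)→28000, (B,nl_idx)→98200, (C,merge)→244800, (B,nl)→402200 …(+1); best=7400 via (B,hash)
  {ABCD}: card=120000; try (C,hash)→34050, (D,hash)→89800, (C,merge)→393450, (D,merge)→1448750, (C,nl)→2408650, (D,nl)→12007400; best=34050 via (C,hash)

cost=34050; order=D,B,A,C; methods=nl_idx,merge,hash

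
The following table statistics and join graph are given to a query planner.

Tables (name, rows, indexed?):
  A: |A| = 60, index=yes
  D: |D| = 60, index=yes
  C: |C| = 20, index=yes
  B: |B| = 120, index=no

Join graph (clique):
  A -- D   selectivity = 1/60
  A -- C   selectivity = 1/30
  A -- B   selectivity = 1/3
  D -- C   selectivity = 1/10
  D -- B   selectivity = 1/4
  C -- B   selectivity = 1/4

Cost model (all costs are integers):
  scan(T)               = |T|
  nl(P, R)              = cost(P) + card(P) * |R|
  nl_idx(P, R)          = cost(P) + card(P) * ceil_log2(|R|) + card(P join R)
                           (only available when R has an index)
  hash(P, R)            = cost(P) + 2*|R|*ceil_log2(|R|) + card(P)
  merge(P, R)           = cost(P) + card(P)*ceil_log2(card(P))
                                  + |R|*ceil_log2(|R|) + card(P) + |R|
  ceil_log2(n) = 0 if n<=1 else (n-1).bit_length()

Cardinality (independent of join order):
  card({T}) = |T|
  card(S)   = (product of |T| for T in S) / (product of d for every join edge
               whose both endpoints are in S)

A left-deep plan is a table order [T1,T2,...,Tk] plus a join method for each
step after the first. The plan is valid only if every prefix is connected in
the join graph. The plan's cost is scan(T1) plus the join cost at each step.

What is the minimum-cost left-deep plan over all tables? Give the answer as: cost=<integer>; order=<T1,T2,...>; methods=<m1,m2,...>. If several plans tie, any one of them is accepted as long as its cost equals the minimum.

cost=904; order=C,A,D,B; methods=nl_idx,nl_idx,nl

Selinger DP (subsets sized 1..n):
  {A}: scan cost=60, card=60
  {D}: scan cost=60, card=60
  {C}: scan cost=20, card=20
  {B}: scan cost=120, card=120
  {AD}: card=60; try (D,nl_idx)→480, (A,nl_idx)→480, (D,hash)→840, (A,hash)→840, (D,merge)→900, (A,merge)→900 …(+2); best=480 via (D,nl_idx)
  {AC}: card=40; try (A,nl_idx)→180, (C,hash)→320, (C,nl_idx)→400, (A,merge)→560, (C,merge)→600, (A,hash)→760 …(+2); best=180 via (A,nl_idx)
  {AB}: card=2400; try (A,hash)→960, (B,merge)→1440, (A,merge)→1500, (B,hash)→1800, (A,nl_idx)→3240, (B,nl)→7260 …(+1); best=960 via (A,hash)
  {CD}: card=120; try (D,nl_idx)→260, (C,hash)→320, (C,nl_idx)→480, (D,merge)→560, (C,merge)→600, (D,hash)→760 …(+2); best=260 via (D,nl_idx)
  {BD}: card=1800; try (D,hash)→960, (B,merge)→1440, (D,merge)→1500, (B,hash)→1800, (D,nl_idx)→2640, (B,nl)→7260 …(+1); best=960 via (D,hash)
  {BC}: card=600; try (C,hash)→440, (B,merge)→1100, (C,merge)→1200, (C,nl_idx)→1320, (B,hash)→1720, (B,nl)→2420 …(+1); best=440 via (C,hash)
  {ACD}: card=4; try (D,nl_idx)→424, (C,hash)→740, (C,nl_idx)→784, (D,merge)→880, (D,hash)→940, (A,nl_idx)→984 …(+6); best=424 via (D,nl_idx)
  {ABD}: card=600; try (B,merge)→1860, (B,hash)→2220, (A,hash)→3480, (D,hash)→4080, (B,nl)→7680, (A,nl_idx)→12360 …(+5); best=1860 via (B,merge)
  {ABC}: card=400; try (B,merge)→1420, (A,hash)→1760, (B,hash)→1900, (C,hash)→3560, (A,nl_idx)→4440, (B,nl)→4980 …(+5); best=1420 via (B,merge)
  {BCD}: card=900; try (D,hash)→1760, (B,hash)→2060, (B,merge)→2180, (C,hash)→2960, (D,nl_idx)→4940, (D,merge)→7460 …(+5); best=1760 via (D,hash)
  {ABCD}: card=10; try (B,nl)→904, (B,merge)→1396, (B,hash)→2108, (D,hash)→2540, (C,hash)→2660, (A,hash)→3380 …(+9); best=904 via (B,nl)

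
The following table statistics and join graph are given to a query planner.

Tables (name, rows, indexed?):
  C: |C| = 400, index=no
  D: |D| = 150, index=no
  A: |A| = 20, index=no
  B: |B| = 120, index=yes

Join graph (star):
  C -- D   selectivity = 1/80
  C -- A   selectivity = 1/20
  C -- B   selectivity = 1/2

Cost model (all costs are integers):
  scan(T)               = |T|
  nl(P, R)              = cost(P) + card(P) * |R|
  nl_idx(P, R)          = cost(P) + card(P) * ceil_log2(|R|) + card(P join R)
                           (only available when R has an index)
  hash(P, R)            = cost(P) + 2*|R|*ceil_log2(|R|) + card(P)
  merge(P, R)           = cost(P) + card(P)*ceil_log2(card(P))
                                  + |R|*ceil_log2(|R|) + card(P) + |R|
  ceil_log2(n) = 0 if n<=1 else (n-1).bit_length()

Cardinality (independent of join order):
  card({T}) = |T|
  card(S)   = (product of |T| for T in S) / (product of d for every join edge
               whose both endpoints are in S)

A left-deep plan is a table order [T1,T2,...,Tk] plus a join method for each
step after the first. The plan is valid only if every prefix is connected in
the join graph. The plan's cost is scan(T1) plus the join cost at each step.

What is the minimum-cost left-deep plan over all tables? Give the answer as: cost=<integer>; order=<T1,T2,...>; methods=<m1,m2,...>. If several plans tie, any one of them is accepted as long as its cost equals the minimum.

cost=6230; order=C,A,D,B; methods=hash,hash,hash

Selinger DP (subsets sized 1..n):
  {C}: scan cost=400, card=400
  {D}: scan cost=150, card=150
  {A}: scan cost=20, card=20
  {B}: scan cost=120, card=120
  {CD}: card=750; try (D,hash)→3200, (C,merge)→5500, (D,merge)→5750, (C,hash)→7500, (C,nl)→60150, (D,nl)→60400; best=3200 via (D,hash)
  {AC}: card=400; try (A,hash)→1000, (C,merge)→4140, (A,merge)→4520, (C,hash)→7240, (C,nl)→8020, (A,nl)→8400; best=1000 via (A,hash)
  {BC}: card=24000; try (B,hash)→2480, (C,merge)→5080, (B,merge)→5360, (C,hash)→7440, (B,nl_idx)→27200, (C,nl)→48120 …(+1); best=2480 via (B,hash)
  {ACD}: card=750; try (D,hash)→3800, (A,hash)→4150, (D,merge)→6350, (A,merge)→11570, (A,nl)→18200, (D,nl)→61000; best=3800 via (D,hash)
  {BCD}: card=45000; try (B,hash)→5630, (B,merge)→12410, (D,hash)→28880, (B,nl_idx)→53450, (B,nl)→93200, (D,merge)→387830 …(+1); best=5630 via (B,hash)
  {ABC}: card=24000; try (B,hash)→3080, (B,merge)→5960, (A,hash)→26680, (B,nl_idx)→27800, (B,nl)→49000, (A,merge)→386600 …(+1); best=3080 via (B,hash)
  {ABCD}: card=45000; try (B,hash)→6230, (B,merge)→13010, (D,hash)→29480, (A,hash)→50830, (B,nl_idx)→54050, (B,nl)→93800 …(+4); best=6230 via (B,hash)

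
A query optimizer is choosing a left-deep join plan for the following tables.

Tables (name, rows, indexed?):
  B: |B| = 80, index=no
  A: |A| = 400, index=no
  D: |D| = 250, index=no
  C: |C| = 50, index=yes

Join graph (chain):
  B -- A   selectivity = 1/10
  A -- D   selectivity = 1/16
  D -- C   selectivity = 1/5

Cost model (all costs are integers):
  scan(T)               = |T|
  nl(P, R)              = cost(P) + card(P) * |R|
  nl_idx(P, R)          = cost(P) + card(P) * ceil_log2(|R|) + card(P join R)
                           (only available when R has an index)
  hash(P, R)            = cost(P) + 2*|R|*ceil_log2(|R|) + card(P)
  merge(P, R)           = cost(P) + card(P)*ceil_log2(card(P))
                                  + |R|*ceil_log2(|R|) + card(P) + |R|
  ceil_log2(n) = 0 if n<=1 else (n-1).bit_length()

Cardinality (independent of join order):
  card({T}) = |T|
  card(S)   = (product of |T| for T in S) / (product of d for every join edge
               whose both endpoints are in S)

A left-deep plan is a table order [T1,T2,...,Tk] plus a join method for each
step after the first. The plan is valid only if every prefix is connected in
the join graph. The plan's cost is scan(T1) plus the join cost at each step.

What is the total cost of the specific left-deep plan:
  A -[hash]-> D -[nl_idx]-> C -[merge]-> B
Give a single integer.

1167940

step 1: scan A: cost=400, card=400
step 2: join D via hash
    card(P join D) = 400*250/(16) = 6250
    cost = 400 + 2*250*8 + 400 = 4800
step 3: join C via nl_idx
    card(P join C) = 6250*50/(5) = 62500
    cost = 4800 + 6250*6 + 62500 = 104800
step 4: join B via merge
    card(P join B) = 62500*80/(10) = 500000
    cost = 104800 + 62500*16 + 80*7 + 62500 + 80 = 1167940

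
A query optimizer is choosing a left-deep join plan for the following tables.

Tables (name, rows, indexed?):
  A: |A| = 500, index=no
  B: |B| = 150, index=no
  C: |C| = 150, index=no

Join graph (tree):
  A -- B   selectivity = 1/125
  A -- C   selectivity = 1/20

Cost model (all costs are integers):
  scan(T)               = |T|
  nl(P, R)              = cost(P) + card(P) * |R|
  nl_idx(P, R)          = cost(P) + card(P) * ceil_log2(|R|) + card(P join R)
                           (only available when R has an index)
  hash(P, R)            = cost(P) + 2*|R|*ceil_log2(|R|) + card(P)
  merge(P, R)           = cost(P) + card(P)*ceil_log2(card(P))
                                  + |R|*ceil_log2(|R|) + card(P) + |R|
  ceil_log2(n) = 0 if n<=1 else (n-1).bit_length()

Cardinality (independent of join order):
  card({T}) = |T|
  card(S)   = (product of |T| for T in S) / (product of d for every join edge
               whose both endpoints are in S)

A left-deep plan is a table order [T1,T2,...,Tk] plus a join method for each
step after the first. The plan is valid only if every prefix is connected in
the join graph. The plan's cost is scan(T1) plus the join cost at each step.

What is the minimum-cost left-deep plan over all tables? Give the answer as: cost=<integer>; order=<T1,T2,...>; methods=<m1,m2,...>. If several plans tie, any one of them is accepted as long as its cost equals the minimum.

cost=6400; order=A,B,C; methods=hash,hash

Selinger DP (subsets sized 1..n):
  {A}: scan cost=500, card=500
  {B}: scan cost=150, card=150
  {C}: scan cost=150, card=150
  {AB}: card=600; try (B,hash)→3400, (A,merge)→6500, (B,merge)→6850, (A,hash)→9300, (A,nl)→75150, (B,nl)→75500; best=3400 via (B,hash)
  {AC}: card=3750; try (C,hash)→3400, (A,merge)→6500, (C,merge)→6850, (A,hash)→9300, (A,nl)→75150, (C,nl)→75500; best=3400 via (C,hash)
  {ABC}: card=4500; try (C,hash)→6400, (B,hash)→9550, (C,merge)→11350, (B,merge)→53500, (C,nl)→93400, (B,nl)→565900; best=6400 via (C,hash)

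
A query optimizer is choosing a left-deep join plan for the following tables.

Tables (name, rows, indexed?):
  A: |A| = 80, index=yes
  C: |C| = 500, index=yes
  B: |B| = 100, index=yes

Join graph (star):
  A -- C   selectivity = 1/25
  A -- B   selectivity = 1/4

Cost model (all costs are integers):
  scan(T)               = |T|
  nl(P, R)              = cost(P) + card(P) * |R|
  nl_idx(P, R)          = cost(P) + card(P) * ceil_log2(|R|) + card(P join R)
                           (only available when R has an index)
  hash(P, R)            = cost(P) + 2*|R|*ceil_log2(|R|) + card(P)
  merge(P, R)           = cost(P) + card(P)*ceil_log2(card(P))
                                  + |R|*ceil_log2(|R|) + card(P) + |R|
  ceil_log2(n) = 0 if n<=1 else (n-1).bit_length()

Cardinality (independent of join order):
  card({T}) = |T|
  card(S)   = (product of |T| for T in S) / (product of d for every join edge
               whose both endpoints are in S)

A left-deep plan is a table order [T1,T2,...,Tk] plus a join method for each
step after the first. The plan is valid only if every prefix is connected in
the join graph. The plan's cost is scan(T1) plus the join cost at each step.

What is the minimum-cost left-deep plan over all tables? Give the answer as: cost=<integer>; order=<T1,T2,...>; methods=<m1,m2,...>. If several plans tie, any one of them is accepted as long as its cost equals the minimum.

cost=5120; order=C,A,B; methods=hash,hash

Selinger DP (subsets sized 1..n):
  {A}: scan cost=80, card=80
  {C}: scan cost=500, card=500
  {B}: scan cost=100, card=100
  {AC}: card=1600; try (A,hash)→2120, (C,nl_idx)→2400, (A,nl_idx)→5600, (C,merge)→5720, (A,merge)→6140, (C,hash)→9160 …(+2); best=2120 via (A,hash)
  {AB}: card=2000; try (A,hash)→1320, (B,merge)→1520, (A,merge)→1540, (B,hash)→1560, (B,nl_idx)→2640, (A,nl_idx)→2800 …(+2); best=1320 via (A,hash)
  {ABC}: card=40000; try (B,hash)→5120, (C,hash)→12320, (B,merge)→22120, (C,merge)→30320, (B,nl_idx)→53320, (C,nl_idx)→59320 …(+2); best=5120 via (B,hash)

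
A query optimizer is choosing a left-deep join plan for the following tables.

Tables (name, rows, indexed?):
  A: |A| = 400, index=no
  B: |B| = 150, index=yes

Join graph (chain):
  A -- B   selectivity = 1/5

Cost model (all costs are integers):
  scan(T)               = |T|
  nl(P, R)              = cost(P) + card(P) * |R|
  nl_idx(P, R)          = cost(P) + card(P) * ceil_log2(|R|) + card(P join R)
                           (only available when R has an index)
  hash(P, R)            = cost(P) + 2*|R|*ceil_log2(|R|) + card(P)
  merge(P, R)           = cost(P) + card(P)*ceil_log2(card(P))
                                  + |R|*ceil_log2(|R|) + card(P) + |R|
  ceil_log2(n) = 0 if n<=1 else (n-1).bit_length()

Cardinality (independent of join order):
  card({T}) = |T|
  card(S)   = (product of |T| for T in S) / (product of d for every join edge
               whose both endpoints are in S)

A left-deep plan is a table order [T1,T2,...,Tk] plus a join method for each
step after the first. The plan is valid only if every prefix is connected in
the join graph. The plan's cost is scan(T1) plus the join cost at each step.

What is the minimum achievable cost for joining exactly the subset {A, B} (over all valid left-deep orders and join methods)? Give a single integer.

Selinger DP over subsets of {A,B}:
  {A}: scan cost=400, card=400
  {B}: scan cost=150, card=150
  {AB}: card=12000; try (B,hash)→3200, (A,merge)→5500, (B,merge)→5750, (A,hash)→7500, (B,nl_idx)→15600, (A,nl)→60150 …(+1); best=3200 via (B,hash)

3200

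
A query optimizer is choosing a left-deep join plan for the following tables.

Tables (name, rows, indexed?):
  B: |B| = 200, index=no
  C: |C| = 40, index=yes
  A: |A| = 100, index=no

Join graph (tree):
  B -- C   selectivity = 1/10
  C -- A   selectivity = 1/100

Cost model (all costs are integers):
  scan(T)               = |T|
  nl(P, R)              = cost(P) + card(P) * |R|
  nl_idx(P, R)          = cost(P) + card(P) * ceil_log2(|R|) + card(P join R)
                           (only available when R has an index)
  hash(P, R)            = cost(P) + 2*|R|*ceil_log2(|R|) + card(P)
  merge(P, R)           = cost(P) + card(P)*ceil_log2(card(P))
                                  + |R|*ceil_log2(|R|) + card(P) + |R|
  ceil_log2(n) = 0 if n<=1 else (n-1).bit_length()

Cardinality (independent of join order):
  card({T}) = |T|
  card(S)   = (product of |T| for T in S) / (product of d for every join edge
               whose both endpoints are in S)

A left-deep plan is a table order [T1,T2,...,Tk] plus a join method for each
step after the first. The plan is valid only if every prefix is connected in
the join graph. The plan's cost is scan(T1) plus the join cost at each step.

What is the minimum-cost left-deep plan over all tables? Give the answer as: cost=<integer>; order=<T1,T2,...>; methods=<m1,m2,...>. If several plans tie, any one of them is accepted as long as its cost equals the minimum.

cost=2760; order=A,C,B; methods=hash,merge

Selinger DP (subsets sized 1..n):
  {B}: scan cost=200, card=200
  {C}: scan cost=40, card=40
  {A}: scan cost=100, card=100
  {BC}: card=800; try (C,hash)→880, (B,merge)→2120, (C,nl_idx)→2200, (C,merge)→2280, (B,hash)→3280, (B,nl)→8040 …(+1); best=880 via (C,hash)
  {AC}: card=40; try (C,hash)→680, (C,nl_idx)→740, (A,merge)→1120, (C,merge)→1180, (A,hash)→1480, (A,nl)→4040 …(+1); best=680 via (C,hash)
  {ABC}: card=800; try (B,merge)→2760, (A,hash)→3080, (B,hash)→3920, (B,nl)→8680, (A,merge)→10480, (A,nl)→80880; best=2760 via (B,merge)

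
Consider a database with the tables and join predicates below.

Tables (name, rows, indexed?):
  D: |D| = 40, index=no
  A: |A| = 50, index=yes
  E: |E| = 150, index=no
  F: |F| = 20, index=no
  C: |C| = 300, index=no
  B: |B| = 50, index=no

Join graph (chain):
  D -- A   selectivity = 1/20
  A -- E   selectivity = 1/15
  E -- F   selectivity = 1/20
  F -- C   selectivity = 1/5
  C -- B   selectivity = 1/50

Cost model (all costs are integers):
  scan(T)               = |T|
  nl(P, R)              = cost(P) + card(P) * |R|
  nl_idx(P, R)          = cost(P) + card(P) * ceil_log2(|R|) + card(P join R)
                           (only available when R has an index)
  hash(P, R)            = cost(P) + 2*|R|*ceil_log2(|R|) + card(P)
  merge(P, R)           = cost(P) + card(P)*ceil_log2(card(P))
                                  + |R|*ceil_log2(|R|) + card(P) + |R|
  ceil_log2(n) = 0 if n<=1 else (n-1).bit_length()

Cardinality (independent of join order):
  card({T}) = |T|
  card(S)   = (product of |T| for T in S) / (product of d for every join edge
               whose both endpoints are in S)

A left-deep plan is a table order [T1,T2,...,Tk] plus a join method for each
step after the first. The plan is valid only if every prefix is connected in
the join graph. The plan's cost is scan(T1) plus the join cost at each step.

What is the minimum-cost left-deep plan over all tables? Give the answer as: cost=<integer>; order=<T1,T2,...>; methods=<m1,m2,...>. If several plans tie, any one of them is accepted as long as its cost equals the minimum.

cost=45380; order=C,B,F,E,A,D; methods=hash,hash,hash,hash,hash

Selinger DP (subsets sized 1..n):
  {D}: scan cost=40, card=40
  {A}: scan cost=50, card=50
  {E}: scan cost=150, card=150
  {F}: scan cost=20, card=20
  {C}: scan cost=300, card=300
  {B}: scan cost=50, card=50
  {AD}: card=100; try (A,nl_idx)→380, (D,hash)→580, (A,merge)→670, (D,merge)→680, (A,hash)→680, (A,nl)→2040 …(+1); best=380 via (A,nl_idx)
  {AE}: card=500; try (A,hash)→900, (A,nl_idx)→1550, (E,merge)→1750, (A,merge)→1850, (E,hash)→2500, (E,nl)→7550 …(+1); best=900 via (A,hash)
  {EF}: card=150; try (F,hash)→500, (E,merge)→1490, (F,merge)→1620, (E,hash)→2440, (E,nl)→3020, (F,nl)→3150; best=500 via (F,hash)
  {CF}: card=1200; try (F,hash)→800, (C,merge)→3140, (F,merge)→3420, (C,hash)→5440, (C,nl)→6020, (F,nl)→6300; best=800 via (F,hash)
  {BC}: card=300; try (B,hash)→1200, (C,merge)→3400, (B,merge)→3650, (C,hash)→5500, (C,nl)→15050, (B,nl)→15300; best=1200 via (B,hash)
  {ADE}: card=1000; try (D,hash)→1880, (E,merge)→2530, (E,hash)→2880, (D,merge)→6180, (E,nl)→15380, (D,nl)→20900; best=1880 via (D,hash)
  {AEF}: card=500; try (A,hash)→1250, (F,hash)→1600, (A,nl_idx)→1900, (A,merge)→2200, (F,merge)→6020, (A,nl)→8000 …(+1); best=1250 via (A,hash)
  {CEF}: card=9000; try (E,hash)→4400, (C,merge)→4850, (C,hash)→6050, (E,merge)→16550, (C,nl)→45500, (E,nl)→180800; best=4400 via (E,hash)
  {BCF}: card=1200; try (F,hash)→1700, (B,hash)→2600, (F,merge)→4320, (F,nl)→7200, (B,merge)→15550, (B,nl)→60800; best=1700 via (F,hash)
  {ADEF}: card=1000; try (D,hash)→2230, (F,hash)→3080, (D,merge)→6530, (F,merge)→13000, (D,nl)→21250, (F,nl)→21880; best=2230 via (D,hash)
  {ACEF}: card=30000; try (C,hash)→7150, (C,merge)→9250, (A,hash)→14000, (A,nl_idx)→88400, (A,merge)→139750, (C,nl)→151250 …(+1); best=7150 via (C,hash)
  {BCEF}: card=9000; try (E,hash)→5300, (B,hash)→14000, (E,merge)→17450, (B,merge)→139750, (E,nl)→181700, (B,nl)→454400; best=5300 via (E,hash)
  {ACDEF}: card=60000; try (C,hash)→8630, (C,merge)→16230, (D,hash)→37630, (C,nl)→302230, (D,merge)→487430, (D,nl)→1207150; best=8630 via (C,hash)
  {ABCEF}: card=30000; try (A,hash)→14900, (B,hash)→37750, (A,nl_idx)→89300, (A,merge)→140650, (A,nl)→455300, (B,merge)→487500 …(+1); best=14900 via (A,hash)
  {ABCDEF}: card=60000; try (D,hash)→45380, (B,hash)→69230, (D,merge)→495180, (B,merge)→1028980, (D,nl)→1214900, (B,nl)→3008630; best=45380 via (D,hash)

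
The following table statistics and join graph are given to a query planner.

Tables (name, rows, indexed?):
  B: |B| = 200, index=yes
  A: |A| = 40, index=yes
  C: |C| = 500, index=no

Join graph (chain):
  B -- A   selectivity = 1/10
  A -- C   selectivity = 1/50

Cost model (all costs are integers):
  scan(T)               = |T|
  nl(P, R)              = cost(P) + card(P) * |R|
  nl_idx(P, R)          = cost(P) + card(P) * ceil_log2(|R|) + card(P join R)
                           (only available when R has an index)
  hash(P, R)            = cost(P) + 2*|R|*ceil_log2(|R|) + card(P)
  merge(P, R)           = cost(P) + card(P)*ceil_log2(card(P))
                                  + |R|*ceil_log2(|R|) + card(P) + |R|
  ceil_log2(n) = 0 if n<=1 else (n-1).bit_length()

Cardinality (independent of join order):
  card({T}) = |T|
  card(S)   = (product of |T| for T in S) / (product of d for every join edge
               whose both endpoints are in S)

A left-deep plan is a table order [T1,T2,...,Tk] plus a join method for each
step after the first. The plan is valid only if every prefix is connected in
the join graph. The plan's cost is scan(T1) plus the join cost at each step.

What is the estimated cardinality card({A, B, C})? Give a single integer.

8000

Tables in S: A(40), B(200), C(500)
Edges inside S: B-A(d=10), A-C(d=50)
numerator = 40 * 200 * 500 = 4000000
denominator = 10 * 50 = 500
card(S) = 4000000 / 500 = 8000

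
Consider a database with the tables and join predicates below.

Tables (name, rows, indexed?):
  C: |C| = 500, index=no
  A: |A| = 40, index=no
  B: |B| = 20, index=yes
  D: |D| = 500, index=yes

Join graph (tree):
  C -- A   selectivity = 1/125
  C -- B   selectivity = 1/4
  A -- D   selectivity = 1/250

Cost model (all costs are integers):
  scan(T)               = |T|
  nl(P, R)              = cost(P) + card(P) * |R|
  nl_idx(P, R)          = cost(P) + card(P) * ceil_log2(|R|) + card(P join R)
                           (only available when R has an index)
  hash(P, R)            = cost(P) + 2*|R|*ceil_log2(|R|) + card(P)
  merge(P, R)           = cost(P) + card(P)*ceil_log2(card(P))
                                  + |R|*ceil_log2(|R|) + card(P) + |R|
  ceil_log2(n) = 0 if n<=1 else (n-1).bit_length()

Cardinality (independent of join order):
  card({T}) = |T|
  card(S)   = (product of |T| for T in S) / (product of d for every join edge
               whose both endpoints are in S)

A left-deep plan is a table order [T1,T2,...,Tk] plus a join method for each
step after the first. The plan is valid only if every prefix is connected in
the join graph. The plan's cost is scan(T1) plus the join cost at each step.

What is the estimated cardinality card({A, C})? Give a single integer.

Tables in S: A(40), C(500)
Edges inside S: C-A(d=125)
numerator = 40 * 500 = 20000
denominator = 125 = 125
card(S) = 20000 / 125 = 160

160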